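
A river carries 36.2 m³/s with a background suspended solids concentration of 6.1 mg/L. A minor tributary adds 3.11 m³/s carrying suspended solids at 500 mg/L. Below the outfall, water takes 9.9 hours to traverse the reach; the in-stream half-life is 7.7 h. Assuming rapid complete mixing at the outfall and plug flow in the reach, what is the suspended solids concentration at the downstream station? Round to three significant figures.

After mixing, C = (36.20·6.100 + 3.110·500.0) / 39.31 = 1776/39.31 = 45.17 mg/L.
Half-life 7.7 h → k = ln 2 / 7.7 = 0.09002 h⁻¹ = 2.160 d⁻¹.
Applying C = C₀e^(−kt): 45.17 × 0.4102 = 18.53 mg/L.

18.5 mg/L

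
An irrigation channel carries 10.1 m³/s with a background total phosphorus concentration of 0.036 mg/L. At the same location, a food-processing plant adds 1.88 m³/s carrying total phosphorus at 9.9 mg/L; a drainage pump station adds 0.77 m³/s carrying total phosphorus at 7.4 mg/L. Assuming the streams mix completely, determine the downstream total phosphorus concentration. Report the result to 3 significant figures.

Conservation of mass: C = (10.10·0.03600 + 1.880·9.900 + 0.7700·7.400) / 12.75 = 24.67/12.75 = 1.935 mg/L.

1.94 mg/L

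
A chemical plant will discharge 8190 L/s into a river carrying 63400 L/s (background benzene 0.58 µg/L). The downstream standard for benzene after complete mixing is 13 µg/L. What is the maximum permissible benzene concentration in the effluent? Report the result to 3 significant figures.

At the limit, (Qr·Cr + Qe·Cₑ)/(Qr + Qe) = 13:
Cₑ = (71590·13 − 63400·0.5800) / 8190 = 109.1 µg/L.

109 µg/L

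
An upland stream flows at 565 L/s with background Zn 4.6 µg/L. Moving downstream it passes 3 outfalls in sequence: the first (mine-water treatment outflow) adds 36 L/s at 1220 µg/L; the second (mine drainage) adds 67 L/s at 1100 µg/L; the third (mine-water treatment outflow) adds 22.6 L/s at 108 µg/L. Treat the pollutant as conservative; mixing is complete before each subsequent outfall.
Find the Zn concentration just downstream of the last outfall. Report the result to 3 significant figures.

After outfall 1: Q = 565.0 + 36.00 = 601.0 L/s; C = (565.0·4.600 + 36.00·1220)/601.0 = 77.40 µg/L.
After outfall 2: Q = 601.0 + 67.00 = 668.0 L/s; C = (601.0·77.40 + 67.00·1100)/668.0 = 180.0 µg/L.
After outfall 3: Q = 668.0 + 22.60 = 690.6 L/s; C = (668.0·180.0 + 22.60·108.0)/690.6 = 177.6 µg/L.

178 µg/L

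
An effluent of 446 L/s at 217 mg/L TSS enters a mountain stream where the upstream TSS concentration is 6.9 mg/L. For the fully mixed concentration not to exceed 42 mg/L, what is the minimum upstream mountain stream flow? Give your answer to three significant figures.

Set C_mix = 42: (Q·6.900 + 446.0·217.0) / (Q + 446.0) = 42
→ Q = 446.0·(217.0 − 42)/(42 − 6.900) = 2224 L/s.

2220 L/s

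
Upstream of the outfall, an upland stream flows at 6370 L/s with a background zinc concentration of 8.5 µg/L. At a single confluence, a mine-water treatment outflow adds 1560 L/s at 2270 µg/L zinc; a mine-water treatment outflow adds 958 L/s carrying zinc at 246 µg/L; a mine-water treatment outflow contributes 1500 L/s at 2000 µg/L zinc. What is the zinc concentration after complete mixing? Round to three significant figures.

Mass balance: C = (6370·8.500 + 1560·2270 + 958.0·246.0 + 1500·2000) / 10390 = 6831000/10390 = 657.6 µg/L.

658 µg/L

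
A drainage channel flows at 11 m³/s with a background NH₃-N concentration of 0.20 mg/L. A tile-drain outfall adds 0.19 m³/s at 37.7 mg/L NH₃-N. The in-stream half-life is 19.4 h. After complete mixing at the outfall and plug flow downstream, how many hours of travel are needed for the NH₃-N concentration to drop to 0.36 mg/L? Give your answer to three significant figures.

Mixed concentration C = ΣQC/ΣQ = (11.00·0.2000 + 0.1900·37.70) / 11.19 = 9.363/11.19 = 0.8367 mg/L.
Half-life 19.4 h → k = ln 2 / 19.4 = 0.03573 h⁻¹ = 0.8575 d⁻¹.
0.8367·exp(−k·t) = 0.36 → t = ln(0.8367/0.36)/k = 84980 s = 23.61 h.

23.6 h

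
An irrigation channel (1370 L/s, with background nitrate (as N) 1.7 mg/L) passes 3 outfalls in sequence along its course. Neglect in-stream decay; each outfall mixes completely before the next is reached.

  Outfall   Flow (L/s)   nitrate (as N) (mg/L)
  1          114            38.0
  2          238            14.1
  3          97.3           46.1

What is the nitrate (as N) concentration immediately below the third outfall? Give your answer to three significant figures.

7.97 mg/L

After outfall 1: Q = 1370 + 114.0 = 1484 L/s; C = (1370·1.700 + 114.0·38.00)/1484 = 4.489 mg/L.
After outfall 2: Q = 1484 + 238.0 = 1722 L/s; C = (1484·4.489 + 238.0·14.10)/1722 = 5.817 mg/L.
After outfall 3: Q = 1722 + 97.30 = 1819 L/s; C = (1722·5.817 + 97.30·46.10)/1819 = 7.971 mg/L.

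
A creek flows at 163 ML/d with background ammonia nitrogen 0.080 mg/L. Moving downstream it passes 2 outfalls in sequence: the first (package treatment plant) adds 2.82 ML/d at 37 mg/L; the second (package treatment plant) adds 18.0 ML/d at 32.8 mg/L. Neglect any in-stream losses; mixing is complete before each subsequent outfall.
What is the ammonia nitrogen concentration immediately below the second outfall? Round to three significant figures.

3.85 mg/L

Outfall 1: combined Q = 165.8 ML/d; C = (163.0·0.08000 + 2.820·37.00)/165.8 = 0.7079 mg/L.
Outfall 2: combined Q = 183.8 ML/d; C = (165.8·0.7079 + 18.00·32.80)/183.8 = 3.850 mg/L.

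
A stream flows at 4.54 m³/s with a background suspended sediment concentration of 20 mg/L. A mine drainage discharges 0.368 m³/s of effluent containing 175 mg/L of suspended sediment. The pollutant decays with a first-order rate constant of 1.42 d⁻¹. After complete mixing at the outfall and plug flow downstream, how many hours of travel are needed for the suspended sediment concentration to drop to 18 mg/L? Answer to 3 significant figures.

9.52 h

Flow-weighted average: C = (4.540·20.00 + 0.3680·175.0) / 4.908 = 155.2/4.908 = 31.62 mg/L.
31.62·exp(−k·t) = 18 → t = ln(31.62/18)/k = 34280 s = 9.524 h.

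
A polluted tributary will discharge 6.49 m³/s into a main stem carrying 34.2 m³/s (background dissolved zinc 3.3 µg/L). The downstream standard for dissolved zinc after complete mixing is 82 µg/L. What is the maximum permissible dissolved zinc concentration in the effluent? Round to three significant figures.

At the limit, (Qr·Cr + Qe·Cₑ)/(Qr + Qe) = 82:
Cₑ = (40.69·82 − 34.20·3.300) / 6.490 = 496.7 µg/L.

497 µg/L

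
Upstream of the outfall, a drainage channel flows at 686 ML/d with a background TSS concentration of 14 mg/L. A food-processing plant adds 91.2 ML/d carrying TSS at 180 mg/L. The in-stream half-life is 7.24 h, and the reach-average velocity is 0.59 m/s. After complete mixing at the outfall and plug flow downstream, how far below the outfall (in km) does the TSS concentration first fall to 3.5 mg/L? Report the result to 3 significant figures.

Mass balance: C = (686.0·14.00 + 91.20·180.0) / 777.2 = 26020/777.2 = 33.48 mg/L.
Half-life 7.24 h → k = ln 2 / 7.24 = 0.09574 h⁻¹ = 2.298 d⁻¹.
Set 33.48·exp(−k·t) = 3.5 → t = ln(33.48/3.5)/k = 84910 s = 23.59 h.
Distance = v·t = 0.59·84910 = 50100 m = 50.10 km.

50.1 km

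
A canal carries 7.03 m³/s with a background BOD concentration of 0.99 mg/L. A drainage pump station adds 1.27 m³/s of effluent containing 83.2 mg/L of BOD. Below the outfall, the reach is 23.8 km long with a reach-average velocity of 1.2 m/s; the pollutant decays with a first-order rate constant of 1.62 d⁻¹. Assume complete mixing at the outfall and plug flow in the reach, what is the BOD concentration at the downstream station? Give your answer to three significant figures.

9.36 mg/L

Conservation of mass: C = (7.030·0.9900 + 1.270·83.20) / 8.300 = 112.6/8.300 = 13.57 mg/L.
Travel time t = 23.8·1000 / 1.2 = 19830 s = 5.509 h.
First-order decay: C = 13.57·exp(−k·t) = 13.57·0.6894 = 9.355 mg/L.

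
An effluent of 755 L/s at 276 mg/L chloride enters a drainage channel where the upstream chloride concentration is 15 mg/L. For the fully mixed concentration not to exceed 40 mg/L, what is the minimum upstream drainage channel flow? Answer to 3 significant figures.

Set C_mix = 40: (Q·15.00 + 755.0·276.0) / (Q + 755.0) = 40
→ Q = 755.0·(276.0 − 40)/(40 − 15.00) = 7127 L/s.

7130 L/s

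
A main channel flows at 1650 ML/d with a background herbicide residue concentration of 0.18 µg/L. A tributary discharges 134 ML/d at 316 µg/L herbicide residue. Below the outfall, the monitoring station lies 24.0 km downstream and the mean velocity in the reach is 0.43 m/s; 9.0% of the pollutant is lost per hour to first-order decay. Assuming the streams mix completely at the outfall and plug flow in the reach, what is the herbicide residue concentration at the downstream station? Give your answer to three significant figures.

Mixed concentration C = ΣQC/ΣQ = (1650·0.1800 + 134.0·316.0) / 1784 = 42640/1784 = 23.90 µg/L.
Travel time t = 24.0·1000 / 0.43 = 55810 s = 15.50 h.
9.0%/h lost → k = −ln(1 − 0.09) = 0.09431 h⁻¹.
First-order decay: C = 23.90·exp(−k·t) = 23.90·0.2317 = 5.539 µg/L.

5.54 µg/L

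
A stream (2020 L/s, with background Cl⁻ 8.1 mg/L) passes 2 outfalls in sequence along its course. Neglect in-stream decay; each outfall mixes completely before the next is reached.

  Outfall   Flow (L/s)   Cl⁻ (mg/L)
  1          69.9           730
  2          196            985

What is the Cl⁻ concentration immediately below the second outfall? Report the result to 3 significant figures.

Below outfall 1: Q → 2090 L/s, C = (2020·8.100 + 69.90·730.0)/2090 = 32.25 mg/L.
Below outfall 2: Q → 2286 L/s, C = (2090·32.25 + 196.0·985.0)/2286 = 113.9 mg/L.

114 mg/L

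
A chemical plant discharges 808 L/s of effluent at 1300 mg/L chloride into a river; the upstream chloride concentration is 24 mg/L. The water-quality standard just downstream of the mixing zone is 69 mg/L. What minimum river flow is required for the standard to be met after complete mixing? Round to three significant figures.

22100 L/s

Set C_mix = 69: (Q·24.00 + 808.0·1300) / (Q + 808.0) = 69
→ Q = 808.0·(1300 − 69)/(69 − 24.00) = 22100 L/s.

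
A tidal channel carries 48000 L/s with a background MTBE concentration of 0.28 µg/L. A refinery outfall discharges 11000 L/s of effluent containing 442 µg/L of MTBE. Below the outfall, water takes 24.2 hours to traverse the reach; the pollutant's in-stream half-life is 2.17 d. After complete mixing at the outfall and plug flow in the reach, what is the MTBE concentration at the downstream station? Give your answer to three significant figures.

59.9 µg/L

Flow-weighted average: C = (48000·0.2800 + 11000·442.0) / 59000 = 4875000/59000 = 82.63 µg/L.
Half-life 2.17 d → k = ln 2 / 2.17 = 0.3194 d⁻¹.
First-order decay: C = 82.63·exp(−k·t) = 82.63·0.7246 = 59.88 µg/L.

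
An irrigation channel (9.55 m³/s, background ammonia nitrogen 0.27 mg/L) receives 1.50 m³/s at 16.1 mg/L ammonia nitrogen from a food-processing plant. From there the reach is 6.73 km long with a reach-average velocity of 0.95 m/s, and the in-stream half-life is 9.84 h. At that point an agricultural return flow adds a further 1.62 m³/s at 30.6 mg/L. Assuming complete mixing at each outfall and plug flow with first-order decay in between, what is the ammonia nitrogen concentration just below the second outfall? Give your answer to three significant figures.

After mixing, C = (9.550·0.2700 + 1.500·16.10) / 11.05 = 26.73/11.05 = 2.419 mg/L; combined flow 11.05 m³/s.
Travel time t = 6.73·1000 / 0.95 = 7084 s = 1.968 h.
Half-life 9.84 h → k = ln 2 / 9.84 = 0.07044 h⁻¹ = 1.691 d⁻¹.
First-order decay: C = 2.419·exp(−k·t) = 2.419·0.8706 = 2.106 mg/L.
Second outfall: C = (11.05·2.106 + 1.620·30.60)/12.67 = 5.749 mg/L.

5.75 mg/L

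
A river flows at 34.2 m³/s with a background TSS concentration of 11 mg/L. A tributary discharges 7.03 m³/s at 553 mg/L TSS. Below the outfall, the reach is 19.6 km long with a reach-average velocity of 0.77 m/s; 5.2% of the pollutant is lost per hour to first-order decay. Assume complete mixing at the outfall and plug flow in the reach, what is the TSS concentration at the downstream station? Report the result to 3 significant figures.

70.9 mg/L

After mixing, C = (34.20·11.00 + 7.030·553.0) / 41.23 = 4264/41.23 = 103.4 mg/L.
Travel time t = 19.6·1000 / 0.77 = 25450 s = 7.071 h.
5.2%/h lost → k = −ln(1 − 0.052) = 0.05340 h⁻¹.
First-order decay: C = 103.4·exp(−k·t) = 103.4·0.6855 = 70.89 mg/L.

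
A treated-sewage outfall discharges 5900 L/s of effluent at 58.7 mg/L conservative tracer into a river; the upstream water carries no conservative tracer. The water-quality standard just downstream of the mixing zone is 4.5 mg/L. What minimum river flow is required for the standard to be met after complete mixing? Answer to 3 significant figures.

71100 L/s

Set C_mix = 4.5: (Q·0 + 5900·58.70) / (Q + 5900) = 4.5
→ Q = 5900·(58.70 − 4.5)/(4.5 − 0) = 71060 L/s.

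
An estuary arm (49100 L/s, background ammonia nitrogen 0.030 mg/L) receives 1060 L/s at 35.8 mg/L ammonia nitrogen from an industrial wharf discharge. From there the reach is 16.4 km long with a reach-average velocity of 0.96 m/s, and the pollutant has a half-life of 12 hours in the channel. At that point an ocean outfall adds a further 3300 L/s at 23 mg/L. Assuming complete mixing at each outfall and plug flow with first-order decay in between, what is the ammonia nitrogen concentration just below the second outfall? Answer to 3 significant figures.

Conservation of mass: C = (49100·0.03000 + 1060·35.80) / 50160 = 39420/50160 = 0.7859 mg/L; combined flow 50160 L/s.
Travel time t = 16.4·1000 / 0.96 = 17080 s = 4.745 h.
Half-life 12 h → k = ln 2 / 12 = 0.05776 h⁻¹ = 1.386 d⁻¹.
First-order decay: C = 0.7859·exp(−k·t) = 0.7859·0.7603 = 0.5975 mg/L.
At the second outfall, C = (50160·0.5975 + 3300·23.00) / (50160 + 3300) = 1.980 mg/L.

1.98 mg/L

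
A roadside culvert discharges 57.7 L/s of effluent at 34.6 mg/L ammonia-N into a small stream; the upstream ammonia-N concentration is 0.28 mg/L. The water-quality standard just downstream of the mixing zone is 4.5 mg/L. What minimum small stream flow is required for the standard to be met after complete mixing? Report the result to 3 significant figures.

Set C_mix = 4.5: (Q·0.2800 + 57.70·34.60) / (Q + 57.70) = 4.5
→ Q = 57.70·(34.60 − 4.5)/(4.5 − 0.2800) = 411.6 L/s.

412 L/s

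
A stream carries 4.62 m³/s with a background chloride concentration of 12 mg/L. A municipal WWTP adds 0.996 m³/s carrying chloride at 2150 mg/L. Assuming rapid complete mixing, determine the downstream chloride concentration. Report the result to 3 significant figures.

Conservation of mass: C = (4.620·12.00 + 0.9960·2150) / 5.616 = 2197/5.616 = 391.2 mg/L.

391 mg/L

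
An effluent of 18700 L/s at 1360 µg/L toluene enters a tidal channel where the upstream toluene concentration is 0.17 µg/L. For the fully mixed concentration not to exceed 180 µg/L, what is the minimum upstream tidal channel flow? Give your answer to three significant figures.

Set C_mix = 180: (Q·0.1700 + 18700·1360) / (Q + 18700) = 180
→ Q = 18700·(1360 − 180)/(180 − 0.1700) = 122700 L/s.

123000 L/s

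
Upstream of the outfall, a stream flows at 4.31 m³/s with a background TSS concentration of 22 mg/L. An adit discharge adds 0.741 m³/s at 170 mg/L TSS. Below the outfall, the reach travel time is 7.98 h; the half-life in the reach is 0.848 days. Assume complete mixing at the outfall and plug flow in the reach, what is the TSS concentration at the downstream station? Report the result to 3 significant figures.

Mixed concentration C = ΣQC/ΣQ = (4.310·22.00 + 0.7410·170.0) / 5.051 = 220.8/5.051 = 43.71 mg/L.
Half-life 0.848 d → k = ln 2 / 0.848 = 0.8174 d⁻¹.
After decay, C = 43.71 × e^(−kt) = 43.71 × 0.7620 = 33.31 mg/L.

33.3 mg/L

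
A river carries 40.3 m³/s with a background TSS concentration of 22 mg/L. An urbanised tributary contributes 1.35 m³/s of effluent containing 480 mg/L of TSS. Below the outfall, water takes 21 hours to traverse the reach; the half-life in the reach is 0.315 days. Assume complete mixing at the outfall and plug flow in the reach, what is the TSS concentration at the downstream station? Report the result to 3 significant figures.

Mass balance: C = (40.30·22.00 + 1.350·480.0) / 41.65 = 1535/41.65 = 36.85 mg/L.
Half-life 0.315 d → k = ln 2 / 0.315 = 2.200 d⁻¹.
First-order decay: C = 36.85·exp(−k·t) = 36.85·0.1458 = 5.373 mg/L.

5.37 mg/L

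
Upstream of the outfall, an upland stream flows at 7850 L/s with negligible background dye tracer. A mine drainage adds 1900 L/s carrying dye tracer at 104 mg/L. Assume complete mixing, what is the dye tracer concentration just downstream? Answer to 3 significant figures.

20.3 mg/L

Mass balance: C = (7850·0 + 1900·104.0) / 9750 = 197600/9750 = 20.27 mg/L.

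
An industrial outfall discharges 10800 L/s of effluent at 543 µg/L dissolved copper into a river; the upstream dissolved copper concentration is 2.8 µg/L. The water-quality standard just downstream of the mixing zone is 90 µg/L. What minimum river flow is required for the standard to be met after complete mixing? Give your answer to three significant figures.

56100 L/s

Set C_mix = 90: (Q·2.800 + 10800·543.0) / (Q + 10800) = 90
→ Q = 10800·(543.0 − 90)/(90 − 2.800) = 56110 L/s.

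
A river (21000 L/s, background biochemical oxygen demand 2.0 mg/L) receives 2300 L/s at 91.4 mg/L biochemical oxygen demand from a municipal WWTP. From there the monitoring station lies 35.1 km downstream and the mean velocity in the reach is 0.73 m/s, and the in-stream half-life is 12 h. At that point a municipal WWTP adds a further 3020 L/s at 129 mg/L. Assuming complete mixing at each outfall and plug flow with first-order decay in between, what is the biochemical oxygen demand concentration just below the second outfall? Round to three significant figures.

19.2 mg/L

Conservation of mass: C = (21000·2.000 + 2300·91.40) / 23300 = 252200/23300 = 10.82 mg/L; combined flow 23300 L/s.
Travel time t = 35.1·1000 / 0.73 = 48080 s = 13.36 h.
Half-life 12 h → k = ln 2 / 12 = 0.05776 h⁻¹ = 1.386 d⁻¹.
After decay, C = 10.82 × e^(−kt) = 10.82 × 0.4623 = 5.005 mg/L.
Second outfall: C = (23300·5.005 + 3020·129.0)/26320 = 19.23 mg/L.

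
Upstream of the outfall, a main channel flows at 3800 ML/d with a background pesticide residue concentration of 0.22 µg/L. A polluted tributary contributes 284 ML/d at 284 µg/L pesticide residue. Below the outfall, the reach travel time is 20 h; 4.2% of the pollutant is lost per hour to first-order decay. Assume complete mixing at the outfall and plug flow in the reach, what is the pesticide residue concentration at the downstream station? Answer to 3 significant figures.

8.46 µg/L

Conservation of mass: C = (3800·0.2200 + 284.0·284.0) / 4084 = 81490/4084 = 19.95 µg/L.
4.2%/h lost → k = −ln(1 − 0.042) = 0.04291 h⁻¹.
Decay over the reach: 19.95·exp(−kt) = 19.95·0.4239 = 8.459 µg/L.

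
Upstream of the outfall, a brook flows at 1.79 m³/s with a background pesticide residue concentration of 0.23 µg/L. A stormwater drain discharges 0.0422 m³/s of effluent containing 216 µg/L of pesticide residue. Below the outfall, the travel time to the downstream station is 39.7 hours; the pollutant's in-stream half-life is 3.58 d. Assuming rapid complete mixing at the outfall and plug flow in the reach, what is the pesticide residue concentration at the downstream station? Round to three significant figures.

3.77 µg/L

Flow-weighted average: C = (1.790·0.2300 + 0.04220·216.0) / 1.832 = 9.527/1.832 = 5.200 µg/L.
Half-life 3.58 d → k = ln 2 / 3.58 = 0.1936 d⁻¹.
Applying C = C₀e^(−kt): 5.200 × 0.7260 = 3.775 µg/L.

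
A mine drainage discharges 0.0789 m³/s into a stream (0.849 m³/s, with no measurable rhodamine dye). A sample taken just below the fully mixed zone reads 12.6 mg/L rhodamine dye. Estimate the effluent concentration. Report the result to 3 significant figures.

Mass balance: 0.8490·0 + 0.07890·Cₑ = 0.9279·12.60
→ Cₑ = (0.9279·12.60 − 0.8490·0) / 0.07890 = 148.2 mg/L.

148 mg/L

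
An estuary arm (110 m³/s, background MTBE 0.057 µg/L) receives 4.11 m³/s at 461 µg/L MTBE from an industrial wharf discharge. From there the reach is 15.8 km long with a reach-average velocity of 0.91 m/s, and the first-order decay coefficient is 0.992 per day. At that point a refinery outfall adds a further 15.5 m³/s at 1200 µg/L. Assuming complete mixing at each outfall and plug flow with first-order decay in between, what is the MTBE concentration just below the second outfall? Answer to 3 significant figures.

156 µg/L

Conservation of mass: C = (110.0·0.05700 + 4.110·461.0) / 114.1 = 1901/114.1 = 16.66 µg/L; combined flow 114.1 m³/s.
Travel time t = 15.8·1000 / 0.91 = 17360 s = 4.823 h.
After decay, C = 16.66 × e^(−kt) = 16.66 × 0.8193 = 13.65 µg/L.
Second outfall: C = (114.1·13.65 + 15.50·1200)/129.6 = 155.5 µg/L.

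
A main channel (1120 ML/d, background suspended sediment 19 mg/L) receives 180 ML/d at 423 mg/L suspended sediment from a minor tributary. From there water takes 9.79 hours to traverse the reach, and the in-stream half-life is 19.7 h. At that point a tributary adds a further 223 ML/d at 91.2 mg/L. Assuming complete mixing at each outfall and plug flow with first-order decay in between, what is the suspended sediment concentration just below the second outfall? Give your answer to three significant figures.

58.7 mg/L

Mass balance: C = (1120·19.00 + 180.0·423.0) / 1300 = 97420/1300 = 74.94 mg/L; combined flow 1300 ML/d.
Half-life 19.7 h → k = ln 2 / 19.7 = 0.03519 h⁻¹ = 0.8444 d⁻¹.
Decay over the reach: 74.94·exp(−kt) = 74.94·0.7086 = 53.10 mg/L.
At the second outfall, C = (1300·53.10 + 223.0·91.20) / (1300 + 223.0) = 58.68 mg/L.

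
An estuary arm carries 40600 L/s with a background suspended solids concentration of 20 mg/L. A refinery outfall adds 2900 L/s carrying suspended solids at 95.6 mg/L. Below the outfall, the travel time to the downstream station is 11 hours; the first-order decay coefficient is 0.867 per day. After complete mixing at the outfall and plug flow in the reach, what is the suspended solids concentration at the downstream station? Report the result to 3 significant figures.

16.8 mg/L

Mass balance: C = (40600·20.00 + 2900·95.60) / 43500 = 1089000/43500 = 25.04 mg/L.
After decay, C = 25.04 × e^(−kt) = 25.04 × 0.6721 = 16.83 mg/L.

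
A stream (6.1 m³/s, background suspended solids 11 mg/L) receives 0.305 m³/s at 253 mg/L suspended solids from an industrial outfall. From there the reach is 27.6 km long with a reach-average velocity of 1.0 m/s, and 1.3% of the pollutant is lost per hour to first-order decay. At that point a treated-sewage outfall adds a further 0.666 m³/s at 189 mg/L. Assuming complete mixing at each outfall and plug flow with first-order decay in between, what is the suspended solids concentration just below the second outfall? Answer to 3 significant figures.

Conservation of mass: C = (6.100·11.00 + 0.3050·253.0) / 6.405 = 144.3/6.405 = 22.52 mg/L; combined flow 6.405 m³/s.
Travel time t = 27.6·1000 / 1.0 = 27600 s = 7.667 h.
1.3%/h lost → k = −ln(1 − 0.013) = 0.01309 h⁻¹.
Decay over the reach: 22.52·exp(−kt) = 22.52·0.9045 = 20.37 mg/L.
At the second outfall, C = (6.405·20.37 + 0.6660·189.0) / (6.405 + 0.6660) = 36.26 mg/L.

36.3 mg/L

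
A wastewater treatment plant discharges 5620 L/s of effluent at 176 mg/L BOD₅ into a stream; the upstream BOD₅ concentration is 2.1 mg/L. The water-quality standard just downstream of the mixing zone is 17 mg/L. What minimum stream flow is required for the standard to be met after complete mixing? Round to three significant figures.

Set C_mix = 17: (Q·2.100 + 5620·176.0) / (Q + 5620) = 17
→ Q = 5620·(176.0 − 17)/(17 − 2.100) = 59970 L/s.

60000 L/s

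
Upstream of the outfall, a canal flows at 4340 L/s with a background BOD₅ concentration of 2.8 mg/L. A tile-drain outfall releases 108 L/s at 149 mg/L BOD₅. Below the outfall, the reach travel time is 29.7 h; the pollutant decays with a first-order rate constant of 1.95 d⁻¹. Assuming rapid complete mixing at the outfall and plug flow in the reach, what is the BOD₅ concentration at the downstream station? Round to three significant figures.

Mass balance: C = (4340·2.800 + 108.0·149.0) / 4448 = 28240/4448 = 6.350 mg/L.
After decay, C = 6.350 × e^(−kt) = 6.350 × 0.08954 = 0.5685 mg/L.

0.569 mg/L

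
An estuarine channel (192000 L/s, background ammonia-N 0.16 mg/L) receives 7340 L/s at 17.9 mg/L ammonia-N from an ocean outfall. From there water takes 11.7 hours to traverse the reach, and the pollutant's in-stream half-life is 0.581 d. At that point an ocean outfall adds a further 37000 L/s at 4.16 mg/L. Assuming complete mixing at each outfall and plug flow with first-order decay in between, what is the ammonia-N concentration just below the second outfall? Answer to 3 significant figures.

1.03 mg/L

After mixing, C = (192000·0.1600 + 7340·17.90) / 199300 = 162100/199300 = 0.8132 mg/L; combined flow 199300 L/s.
Half-life 0.581 d → k = ln 2 / 0.581 = 1.193 d⁻¹.
Applying C = C₀e^(−kt): 0.8132 × 0.5590 = 0.4546 mg/L.
At the second outfall, C = (199300·0.4546 + 37000·4.160) / (199300 + 37000) = 1.035 mg/L.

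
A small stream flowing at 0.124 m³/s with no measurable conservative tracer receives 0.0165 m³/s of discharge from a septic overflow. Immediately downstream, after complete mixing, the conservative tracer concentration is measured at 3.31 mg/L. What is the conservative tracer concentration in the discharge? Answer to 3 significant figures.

28.2 mg/L

Mass balance: 0.1240·0 + 0.01650·Cₑ = 0.1405·3.310
→ Cₑ = (0.1405·3.310 − 0.1240·0) / 0.01650 = 28.19 mg/L.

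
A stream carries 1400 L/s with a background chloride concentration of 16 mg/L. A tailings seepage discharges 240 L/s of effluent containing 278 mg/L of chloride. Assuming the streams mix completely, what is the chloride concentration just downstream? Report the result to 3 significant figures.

54.3 mg/L

Mixed concentration C = ΣQC/ΣQ = (1400·16.00 + 240.0·278.0) / 1640 = 89120/1640 = 54.34 mg/L.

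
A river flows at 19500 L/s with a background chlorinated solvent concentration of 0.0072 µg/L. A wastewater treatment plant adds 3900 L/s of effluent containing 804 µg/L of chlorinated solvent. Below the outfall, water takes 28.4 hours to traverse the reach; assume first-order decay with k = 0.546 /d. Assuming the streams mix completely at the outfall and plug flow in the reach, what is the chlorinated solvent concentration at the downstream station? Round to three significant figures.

Conservation of mass: C = (19500·0.007200 + 3900·804.0) / 23400 = 3136000/23400 = 134.0 µg/L.
Decay over the reach: 134.0·exp(−kt) = 134.0·0.5241 = 70.23 µg/L.

70.2 µg/L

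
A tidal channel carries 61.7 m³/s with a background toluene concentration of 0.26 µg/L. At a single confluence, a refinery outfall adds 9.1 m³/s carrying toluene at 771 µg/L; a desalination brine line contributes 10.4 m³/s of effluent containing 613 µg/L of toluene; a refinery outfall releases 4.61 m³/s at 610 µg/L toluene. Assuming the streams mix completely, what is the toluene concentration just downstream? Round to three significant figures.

Conservation of mass: C = (61.70·0.2600 + 9.100·771.0 + 10.40·613.0 + 4.610·610.0) / 85.81 = 16220/85.81 = 189.0 µg/L.

189 µg/L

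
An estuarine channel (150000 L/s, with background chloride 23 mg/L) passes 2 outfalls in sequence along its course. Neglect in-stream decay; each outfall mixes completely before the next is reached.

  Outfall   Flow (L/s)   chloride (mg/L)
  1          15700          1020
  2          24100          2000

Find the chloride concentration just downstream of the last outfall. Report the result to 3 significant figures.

357 mg/L

Outfall 1: combined Q = 165700 L/s; C = (150000·23.00 + 15700·1020)/165700 = 117.5 mg/L.
Outfall 2: combined Q = 189800 L/s; C = (165700·117.5 + 24100·2000)/189800 = 356.5 mg/L.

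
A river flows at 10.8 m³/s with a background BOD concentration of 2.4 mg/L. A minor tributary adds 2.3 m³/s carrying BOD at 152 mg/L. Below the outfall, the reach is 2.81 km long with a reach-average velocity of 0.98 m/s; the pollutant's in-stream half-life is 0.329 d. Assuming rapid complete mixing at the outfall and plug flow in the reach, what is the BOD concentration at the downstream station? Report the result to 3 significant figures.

26.7 mg/L

Conservation of mass: C = (10.80·2.400 + 2.300·152.0) / 13.10 = 375.5/13.10 = 28.67 mg/L.
Travel time t = 2.81·1000 / 0.98 = 2867 s = 0.7965 h.
Half-life 0.329 d → k = ln 2 / 0.329 = 2.107 d⁻¹.
Decay over the reach: 28.67·exp(−kt) = 28.67·0.9325 = 26.73 mg/L.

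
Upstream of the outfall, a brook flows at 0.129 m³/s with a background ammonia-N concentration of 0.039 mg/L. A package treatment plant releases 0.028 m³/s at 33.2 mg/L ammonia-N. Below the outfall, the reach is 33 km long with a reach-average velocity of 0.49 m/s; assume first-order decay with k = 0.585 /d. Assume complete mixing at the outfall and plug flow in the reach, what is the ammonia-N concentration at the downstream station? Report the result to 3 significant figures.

Flow-weighted average: C = (0.1290·0.03900 + 0.02800·33.20) / 0.1570 = 0.9346/0.1570 = 5.953 mg/L.
Travel time t = 33·1000 / 0.49 = 67350 s = 18.71 h.
After decay, C = 5.953 × e^(−kt) = 5.953 × 0.6338 = 3.773 mg/L.

3.77 mg/L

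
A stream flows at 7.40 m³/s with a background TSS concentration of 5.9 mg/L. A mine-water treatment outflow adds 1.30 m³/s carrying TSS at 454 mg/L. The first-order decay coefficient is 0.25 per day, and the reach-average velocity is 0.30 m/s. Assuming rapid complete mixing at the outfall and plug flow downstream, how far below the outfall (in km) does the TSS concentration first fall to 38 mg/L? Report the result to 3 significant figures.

67.5 km

Mixed concentration C = ΣQC/ΣQ = (7.400·5.900 + 1.300·454.0) / 8.700 = 633.9/8.700 = 72.86 mg/L.
Set 72.86·exp(−k·t) = 38 → t = ln(72.86/38)/k = 225000 s = 62.49 h.
Distance = v·t = 0.30·225000 = 67490 m = 67.49 km.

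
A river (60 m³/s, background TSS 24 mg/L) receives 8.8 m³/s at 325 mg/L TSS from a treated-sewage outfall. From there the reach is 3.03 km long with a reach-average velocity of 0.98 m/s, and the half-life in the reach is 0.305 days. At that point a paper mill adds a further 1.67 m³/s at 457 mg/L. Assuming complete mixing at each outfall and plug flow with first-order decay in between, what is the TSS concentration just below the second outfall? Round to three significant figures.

Flow-weighted average: C = (60.00·24.00 + 8.800·325.0) / 68.80 = 4300/68.80 = 62.50 mg/L; combined flow 68.80 m³/s.
Travel time t = 3.03·1000 / 0.98 = 3092 s = 0.8588 h.
Half-life 0.305 d → k = ln 2 / 0.305 = 2.273 d⁻¹.
Applying C = C₀e^(−kt): 62.50 × 0.9219 = 57.62 mg/L.
At the second outfall, C = (68.80·57.62 + 1.670·457.0) / (68.80 + 1.670) = 67.08 mg/L.

67.1 mg/L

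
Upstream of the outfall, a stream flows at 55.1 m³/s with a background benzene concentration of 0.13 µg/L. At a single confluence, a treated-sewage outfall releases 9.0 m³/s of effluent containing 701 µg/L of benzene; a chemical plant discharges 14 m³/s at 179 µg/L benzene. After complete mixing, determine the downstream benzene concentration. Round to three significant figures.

113 µg/L

Flow-weighted average: C = (55.10·0.1300 + 9.000·701.0 + 14.00·179.0) / 78.10 = 8822/78.10 = 113.0 µg/L.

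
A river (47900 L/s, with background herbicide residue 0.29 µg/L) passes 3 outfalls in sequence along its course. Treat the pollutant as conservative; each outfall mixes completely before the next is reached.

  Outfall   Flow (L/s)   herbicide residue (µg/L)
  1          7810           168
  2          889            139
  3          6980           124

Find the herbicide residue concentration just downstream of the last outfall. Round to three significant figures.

36.4 µg/L

Below outfall 1: Q → 55710 L/s, C = (47900·0.2900 + 7810·168.0)/55710 = 23.80 µg/L.
Below outfall 2: Q → 56600 L/s, C = (55710·23.80 + 889.0·139.0)/56600 = 25.61 µg/L.
Below outfall 3: Q → 63580 L/s, C = (56600·25.61 + 6980·124.0)/63580 = 36.41 µg/L.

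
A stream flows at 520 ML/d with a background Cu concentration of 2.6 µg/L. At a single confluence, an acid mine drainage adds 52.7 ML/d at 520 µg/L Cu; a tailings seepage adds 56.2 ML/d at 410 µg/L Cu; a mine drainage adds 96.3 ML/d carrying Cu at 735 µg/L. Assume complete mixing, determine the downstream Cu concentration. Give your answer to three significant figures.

169 µg/L

Mixed concentration C = ΣQC/ΣQ = (520.0·2.600 + 52.70·520.0 + 56.20·410.0 + 96.30·735.0) / 725.2 = 122600/725.2 = 169.0 µg/L.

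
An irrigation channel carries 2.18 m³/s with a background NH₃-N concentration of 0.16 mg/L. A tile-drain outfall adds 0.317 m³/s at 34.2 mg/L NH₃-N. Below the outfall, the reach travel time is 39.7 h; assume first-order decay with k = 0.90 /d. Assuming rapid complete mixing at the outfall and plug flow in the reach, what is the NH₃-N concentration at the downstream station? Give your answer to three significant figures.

1.01 mg/L

Flow-weighted average: C = (2.180·0.1600 + 0.3170·34.20) / 2.497 = 11.19/2.497 = 4.481 mg/L.
After decay, C = 4.481 × e^(−kt) = 4.481 × 0.2257 = 1.011 mg/L.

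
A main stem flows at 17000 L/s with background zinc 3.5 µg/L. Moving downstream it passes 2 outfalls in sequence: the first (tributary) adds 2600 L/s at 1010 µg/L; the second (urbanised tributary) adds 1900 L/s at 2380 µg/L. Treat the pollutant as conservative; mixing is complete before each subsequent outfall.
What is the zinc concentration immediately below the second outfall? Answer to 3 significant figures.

Outfall 1: combined Q = 19600 L/s; C = (17000·3.500 + 2600·1010)/19600 = 137.0 µg/L.
Outfall 2: combined Q = 21500 L/s; C = (19600·137.0 + 1900·2380)/21500 = 335.2 µg/L.

335 µg/L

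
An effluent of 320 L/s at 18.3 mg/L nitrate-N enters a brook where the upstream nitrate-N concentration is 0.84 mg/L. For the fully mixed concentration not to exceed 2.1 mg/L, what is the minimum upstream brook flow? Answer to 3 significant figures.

4110 L/s

Set C_mix = 2.1: (Q·0.8400 + 320.0·18.30) / (Q + 320.0) = 2.1
→ Q = 320.0·(18.30 − 2.1)/(2.1 − 0.8400) = 4114 L/s.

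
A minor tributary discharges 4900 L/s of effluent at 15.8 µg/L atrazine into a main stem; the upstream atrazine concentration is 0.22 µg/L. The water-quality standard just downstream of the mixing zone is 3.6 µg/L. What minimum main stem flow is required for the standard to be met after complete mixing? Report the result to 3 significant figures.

17700 L/s

Set C_mix = 3.6: (Q·0.2200 + 4900·15.80) / (Q + 4900) = 3.6
→ Q = 4900·(15.80 − 3.6)/(3.6 − 0.2200) = 17690 L/s.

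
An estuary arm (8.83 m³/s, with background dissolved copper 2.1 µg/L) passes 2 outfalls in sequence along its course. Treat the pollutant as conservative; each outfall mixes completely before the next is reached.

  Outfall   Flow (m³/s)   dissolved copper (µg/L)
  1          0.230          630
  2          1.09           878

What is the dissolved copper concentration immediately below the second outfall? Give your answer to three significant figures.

110 µg/L

Below outfall 1: Q → 9.060 m³/s, C = (8.830·2.100 + 0.2300·630.0)/9.060 = 18.04 µg/L.
Below outfall 2: Q → 10.15 m³/s, C = (9.060·18.04 + 1.090·878.0)/10.15 = 110.4 µg/L.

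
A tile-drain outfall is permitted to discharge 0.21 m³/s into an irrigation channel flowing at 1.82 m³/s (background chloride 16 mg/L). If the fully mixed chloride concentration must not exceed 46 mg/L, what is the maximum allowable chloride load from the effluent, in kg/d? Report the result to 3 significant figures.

5550 kg/d

Mass balance at the limit: 1.820·16.00 + 0.2100·Cₑ = 2.030·46 → Cₑ = 306.0 mg/L.
Load = 0.2100 m³/s × 306.0 g/m³ × 86 400 s/d = 5552 kg/d.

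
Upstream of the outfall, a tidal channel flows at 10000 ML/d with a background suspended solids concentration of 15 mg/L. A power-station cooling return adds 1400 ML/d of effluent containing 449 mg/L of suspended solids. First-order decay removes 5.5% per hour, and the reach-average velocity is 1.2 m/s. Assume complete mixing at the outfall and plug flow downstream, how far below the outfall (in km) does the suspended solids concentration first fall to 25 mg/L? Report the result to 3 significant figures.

Mass balance: C = (10000·15.00 + 1400·449.0) / 11400 = 778600/11400 = 68.30 mg/L.
5.5%/h lost → k = −ln(1 − 0.055) = 0.05657 h⁻¹.
Set 68.30·exp(−k·t) = 25 → t = ln(68.30/25)/k = 63960 s = 17.77 h.
Distance = v·t = 1.2·63960 = 76750 m = 76.75 km.

76.7 km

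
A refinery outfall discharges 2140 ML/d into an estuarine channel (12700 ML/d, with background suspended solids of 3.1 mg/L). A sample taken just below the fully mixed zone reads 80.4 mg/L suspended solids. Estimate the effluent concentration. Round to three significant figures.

539 mg/L

Mass balance: 12700·3.100 + 2140·Cₑ = 14840·80.40
→ Cₑ = (14840·80.40 − 12700·3.100) / 2140 = 539.1 mg/L.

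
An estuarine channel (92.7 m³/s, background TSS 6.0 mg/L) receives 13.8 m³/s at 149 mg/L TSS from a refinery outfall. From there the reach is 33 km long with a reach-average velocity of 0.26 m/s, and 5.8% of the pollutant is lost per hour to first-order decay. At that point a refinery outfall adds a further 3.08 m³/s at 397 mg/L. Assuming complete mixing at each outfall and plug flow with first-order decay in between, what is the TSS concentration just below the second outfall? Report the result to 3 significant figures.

Conservation of mass: C = (92.70·6.000 + 13.80·149.0) / 106.5 = 2612/106.5 = 24.53 mg/L; combined flow 106.5 m³/s.
Travel time t = 33·1000 / 0.26 = 126900 s = 35.26 h.
5.8%/h lost → k = −ln(1 − 0.058) = 0.05975 h⁻¹.
Applying C = C₀e^(−kt): 24.53 × 0.1217 = 2.984 mg/L.
At the second outfall, C = (106.5·2.984 + 3.080·397.0) / (106.5 + 3.080) = 14.06 mg/L.

14.1 mg/L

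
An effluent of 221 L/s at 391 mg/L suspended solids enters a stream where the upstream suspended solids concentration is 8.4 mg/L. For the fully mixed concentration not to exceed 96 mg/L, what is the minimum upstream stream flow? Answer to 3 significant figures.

744 L/s

Set C_mix = 96: (Q·8.400 + 221.0·391.0) / (Q + 221.0) = 96
→ Q = 221.0·(391.0 − 96)/(96 − 8.400) = 744.2 L/s.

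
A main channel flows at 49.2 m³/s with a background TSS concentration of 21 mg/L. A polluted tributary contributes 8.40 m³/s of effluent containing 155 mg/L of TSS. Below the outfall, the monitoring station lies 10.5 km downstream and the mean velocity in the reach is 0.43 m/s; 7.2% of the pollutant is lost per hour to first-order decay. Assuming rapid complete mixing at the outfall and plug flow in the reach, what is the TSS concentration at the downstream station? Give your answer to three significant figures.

24.4 mg/L

After mixing, C = (49.20·21.00 + 8.400·155.0) / 57.60 = 2335/57.60 = 40.54 mg/L.
Travel time t = 10.5·1000 / 0.43 = 24420 s = 6.783 h.
7.2%/h lost → k = −ln(1 − 0.072) = 0.07472 h⁻¹.
First-order decay: C = 40.54·exp(−k·t) = 40.54·0.6024 = 24.42 mg/L.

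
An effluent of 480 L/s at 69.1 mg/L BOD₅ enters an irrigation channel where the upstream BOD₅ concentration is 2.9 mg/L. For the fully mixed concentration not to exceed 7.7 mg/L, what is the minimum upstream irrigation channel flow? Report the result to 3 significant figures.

Set C_mix = 7.7: (Q·2.900 + 480.0·69.10) / (Q + 480.0) = 7.7
→ Q = 480.0·(69.10 − 7.7)/(7.7 − 2.900) = 6140 L/s.

6140 L/s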